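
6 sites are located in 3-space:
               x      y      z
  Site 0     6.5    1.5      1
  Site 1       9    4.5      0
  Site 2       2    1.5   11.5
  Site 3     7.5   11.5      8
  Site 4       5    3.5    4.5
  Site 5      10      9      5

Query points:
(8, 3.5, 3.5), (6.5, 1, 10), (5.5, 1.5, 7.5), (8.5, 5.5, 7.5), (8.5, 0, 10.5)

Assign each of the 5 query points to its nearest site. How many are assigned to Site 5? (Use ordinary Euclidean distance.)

(8, 3.5, 3.5) — d² to each: Site 0:12.5, Site 1:14.25, Site 2:104, Site 3:84.5, Site 4:10, Site 5:36.5 → nearest is Site 4
(6.5, 1, 10) — d² to each: Site 0:81.25, Site 1:118.5, Site 2:22.75, Site 3:115.25, Site 4:38.75, Site 5:101.25 → nearest is Site 2
(5.5, 1.5, 7.5) — d² to each: Site 0:43.25, Site 1:77.5, Site 2:28.25, Site 3:104.25, Site 4:13.25, Site 5:82.75 → nearest is Site 4
(8.5, 5.5, 7.5) — d² to each: Site 0:62.25, Site 1:57.5, Site 2:74.25, Site 3:37.25, Site 4:25.25, Site 5:20.75 → nearest is Site 5
(8.5, 0, 10.5) — d² to each: Site 0:96.5, Site 1:130.75, Site 2:45.5, Site 3:139.5, Site 4:60.5, Site 5:113.5 → nearest is Site 2
1 of the 5 points has Site 5 as nearest.

1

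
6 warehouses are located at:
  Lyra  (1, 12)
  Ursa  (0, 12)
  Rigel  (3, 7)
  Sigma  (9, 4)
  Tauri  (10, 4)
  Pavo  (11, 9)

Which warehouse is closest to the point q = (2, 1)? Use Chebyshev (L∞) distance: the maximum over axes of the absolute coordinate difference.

Rigel

d(q, Lyra) = max(1, 11) = 11
d(q, Ursa) = max(2, 11) = 11
d(q, Rigel) = max(1, 6) = 6
d(q, Sigma) = max(7, 3) = 7
d(q, Tauri) = max(8, 3) = 8
d(q, Pavo) = max(9, 8) = 9
Minimum is at Rigel.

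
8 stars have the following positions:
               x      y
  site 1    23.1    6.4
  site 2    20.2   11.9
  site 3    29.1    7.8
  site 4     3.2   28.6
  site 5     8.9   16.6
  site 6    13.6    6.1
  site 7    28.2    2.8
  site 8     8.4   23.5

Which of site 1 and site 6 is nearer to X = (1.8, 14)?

Compare squared distances:
d²(X, site 1) = (1.8−23.1)² + (14−6.4)² = 453.69 + 57.76 = 511.45
d²(X, site 6) = (1.8−13.6)² + (14−6.1)² = 139.24 + 62.41 = 201.65
511.45 > 201.65, so site 6 is closer.

site 6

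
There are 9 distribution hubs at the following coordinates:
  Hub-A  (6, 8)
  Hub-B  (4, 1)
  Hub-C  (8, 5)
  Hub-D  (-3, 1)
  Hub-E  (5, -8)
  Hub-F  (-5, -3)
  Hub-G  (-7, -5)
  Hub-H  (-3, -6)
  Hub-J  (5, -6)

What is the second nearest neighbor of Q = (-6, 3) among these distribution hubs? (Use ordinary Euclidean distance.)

Hub-F

Compare squared distances (the ordering matches that of the actual distances):
d²(Q, Hub-A) = (-6−6)² + (3−8)² = 144 + 25 = 169
d²(Q, Hub-B) = (-6−4)² + (3−1)² = 100 + 4 = 104
d²(Q, Hub-C) = (-6−8)² + (3−5)² = 196 + 4 = 200
d²(Q, Hub-D) = (-6−(-3))² + (3−1)² = 9 + 4 = 13
d²(Q, Hub-E) = (-6−5)² + (3−(-8))² = 121 + 121 = 242
d²(Q, Hub-F) = (-6−(-5))² + (3−(-3))² = 1 + 36 = 37
d²(Q, Hub-G) = (-6−(-7))² + (3−(-5))² = 1 + 64 = 65
d²(Q, Hub-H) = (-6−(-3))² + (3−(-6))² = 9 + 81 = 90
d²(Q, Hub-J) = (-6−5)² + (3−(-6))² = 121 + 81 = 202
Sorted ascending: Hub-D, Hub-F, Hub-G, … — the second-nearest is Hub-F.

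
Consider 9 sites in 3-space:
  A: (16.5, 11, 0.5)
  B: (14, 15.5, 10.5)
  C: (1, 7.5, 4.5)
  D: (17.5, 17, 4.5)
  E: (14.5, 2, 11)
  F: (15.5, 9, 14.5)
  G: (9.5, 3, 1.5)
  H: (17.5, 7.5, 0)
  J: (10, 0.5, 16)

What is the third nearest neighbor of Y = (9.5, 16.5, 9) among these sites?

F

Squared Euclidean distances:
|YA|² = 49 + 30.25 + 72.25 = 151.5
|YB|² = 20.25 + 1 + 2.25 = 23.5
|YC|² = 72.25 + 81 + 20.25 = 173.5
|YD|² = 64 + 0.25 + 20.25 = 84.5
|YE|² = 25 + 210.25 + 4 = 239.25
|YF|² = 36 + 56.25 + 30.25 = 122.5
|YG|² = 0 + 182.25 + 56.25 = 238.5
|YH|² = 64 + 81 + 81 = 226
|YJ|² = 0.25 + 256 + 49 = 305.25
Sorted ascending: B, D, F, A, … — the third-nearest is F.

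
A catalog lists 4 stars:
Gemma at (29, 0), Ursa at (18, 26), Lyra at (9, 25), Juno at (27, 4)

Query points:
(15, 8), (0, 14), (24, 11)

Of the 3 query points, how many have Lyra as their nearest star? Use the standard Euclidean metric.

1

(15, 8) — d² to each: Gemma:260, Ursa:333, Lyra:325, Juno:160 → nearest is Juno
(0, 14) — d² to each: Gemma:1037, Ursa:468, Lyra:202, Juno:829 → nearest is Lyra
(24, 11) — d² to each: Gemma:146, Ursa:261, Lyra:421, Juno:58 → nearest is Juno
1 of the 3 points has Lyra as nearest.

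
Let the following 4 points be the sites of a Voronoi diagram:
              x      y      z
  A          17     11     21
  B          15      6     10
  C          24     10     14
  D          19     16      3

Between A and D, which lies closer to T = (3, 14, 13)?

Compare squared distances:
|TA|² = (3−17)² + (14−11)² + (13−21)² = 196 + 9 + 64 = 269
|TD|² = (3−19)² + (14−16)² + (13−3)² = 256 + 4 + 100 = 360
269 < 360, so A is closer.

A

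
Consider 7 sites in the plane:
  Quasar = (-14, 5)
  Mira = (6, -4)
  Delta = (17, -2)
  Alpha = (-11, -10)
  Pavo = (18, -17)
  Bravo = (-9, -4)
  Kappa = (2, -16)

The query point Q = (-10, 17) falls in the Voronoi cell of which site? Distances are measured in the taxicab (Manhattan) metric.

d(Q, Quasar) = |-10−(-14)| + |17−5| = 4 + 12 = 16
d(Q, Mira) = |-10−6| + |17−(-4)| = 16 + 21 = 37
d(Q, Delta) = |-10−17| + |17−(-2)| = 27 + 19 = 46
d(Q, Alpha) = |-10−(-11)| + |17−(-10)| = 1 + 27 = 28
d(Q, Pavo) = |-10−18| + |17−(-17)| = 28 + 34 = 62
d(Q, Bravo) = |-10−(-9)| + |17−(-4)| = 1 + 21 = 22
d(Q, Kappa) = |-10−2| + |17−(-16)| = 12 + 33 = 45
Quasar is nearest.

Quasar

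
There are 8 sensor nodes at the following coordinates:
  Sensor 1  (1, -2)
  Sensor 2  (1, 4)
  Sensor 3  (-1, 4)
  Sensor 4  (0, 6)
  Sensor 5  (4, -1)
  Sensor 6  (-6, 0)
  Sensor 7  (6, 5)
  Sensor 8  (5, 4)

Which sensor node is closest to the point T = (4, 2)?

Compare squared distances (the ordering matches that of the actual distances):
d²(T, Sensor 1) = (4−1)² + (2−(-2))² = 9 + 16 = 25
d²(T, Sensor 2) = (4−1)² + (2−4)² = 9 + 4 = 13
d²(T, Sensor 3) = (4−(-1))² + (2−4)² = 25 + 4 = 29
d²(T, Sensor 4) = (4−0)² + (2−6)² = 16 + 16 = 32
d²(T, Sensor 5) = (4−4)² + (2−(-1))² = 0 + 9 = 9
d²(T, Sensor 6) = (4−(-6))² + (2−0)² = 100 + 4 = 104
d²(T, Sensor 7) = (4−6)² + (2−5)² = 4 + 9 = 13
d²(T, Sensor 8) = (4−5)² + (2−4)² = 1 + 4 = 5
Sensor 8 is nearest.

Sensor 8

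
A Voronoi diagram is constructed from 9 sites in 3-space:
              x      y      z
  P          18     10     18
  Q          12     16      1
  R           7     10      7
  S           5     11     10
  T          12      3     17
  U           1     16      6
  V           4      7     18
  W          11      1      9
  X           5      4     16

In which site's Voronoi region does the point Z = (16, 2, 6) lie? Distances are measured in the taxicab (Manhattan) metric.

d(Z,P) = 2 + 8 + 12 = 22
d(Z,Q) = 4 + 14 + 5 = 23
d(Z,R) = 9 + 8 + 1 = 18
d(Z,S) = 11 + 9 + 4 = 24
d(Z,T) = 4 + 1 + 11 = 16
d(Z,U) = 15 + 14 + 0 = 29
d(Z,V) = 12 + 5 + 12 = 29
d(Z,W) = 5 + 1 + 3 = 9
d(Z,X) = 11 + 2 + 10 = 23
The smallest is to W, so Z lies in the Voronoi region of W.

W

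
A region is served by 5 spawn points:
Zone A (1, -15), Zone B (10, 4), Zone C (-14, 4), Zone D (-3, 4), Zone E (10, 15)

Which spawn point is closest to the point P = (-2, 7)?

Zone D

Compare squared distances (the ordering matches that of the actual distances):
d²(P, Zone A) = (-2−1)² + (7−(-15))² = 9 + 484 = 493
d²(P, Zone B) = (-2−10)² + (7−4)² = 144 + 9 = 153
d²(P, Zone C) = (-2−(-14))² + (7−4)² = 144 + 9 = 153
d²(P, Zone D) = (-2−(-3))² + (7−4)² = 1 + 9 = 10
d²(P, Zone E) = (-2−10)² + (7−15)² = 144 + 64 = 208
Zone D is nearest.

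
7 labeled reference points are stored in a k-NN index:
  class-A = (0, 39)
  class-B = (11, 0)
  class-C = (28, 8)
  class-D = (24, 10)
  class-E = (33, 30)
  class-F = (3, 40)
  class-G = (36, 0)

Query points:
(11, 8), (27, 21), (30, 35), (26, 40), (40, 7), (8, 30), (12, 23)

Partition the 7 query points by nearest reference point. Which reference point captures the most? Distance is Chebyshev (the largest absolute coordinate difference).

(11, 8) — d to each: class-A:31, class-B:8, class-C:17, class-D:13, class-E:22, class-F:32, class-G:25 → nearest is class-B
(27, 21) — d to each: class-A:27, class-B:21, class-C:13, class-D:11, class-E:9, class-F:24, class-G:21 → nearest is class-E
(30, 35) — d to each: class-A:30, class-B:35, class-C:27, class-D:25, class-E:5, class-F:27, class-G:35 → nearest is class-E
(26, 40) — d to each: class-A:26, class-B:40, class-C:32, class-D:30, class-E:10, class-F:23, class-G:40 → nearest is class-E
(40, 7) — d to each: class-A:40, class-B:29, class-C:12, class-D:16, class-E:23, class-F:37, class-G:7 → nearest is class-G
(8, 30) — d to each: class-A:9, class-B:30, class-C:22, class-D:20, class-E:25, class-F:10, class-G:30 → nearest is class-A
(12, 23) — d to each: class-A:16, class-B:23, class-C:16, class-D:13, class-E:21, class-F:17, class-G:24 → nearest is class-D
Tally — class-A:1, class-B:1, class-D:1, class-E:3, class-G:1. class-E captures the most (3).

class-E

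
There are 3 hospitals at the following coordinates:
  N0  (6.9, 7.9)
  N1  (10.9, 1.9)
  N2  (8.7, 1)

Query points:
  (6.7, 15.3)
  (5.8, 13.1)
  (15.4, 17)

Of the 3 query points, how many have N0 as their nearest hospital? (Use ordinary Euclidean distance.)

(6.7, 15.3) — d² to each: N0:54.8, N1:197.2, N2:208.49 → nearest is N0
(5.8, 13.1) — d² to each: N0:28.25, N1:151.45, N2:154.82 → nearest is N0
(15.4, 17) — d² to each: N0:155.06, N1:248.26, N2:300.89 → nearest is N0
3 of the 3 points have N0 as nearest.

3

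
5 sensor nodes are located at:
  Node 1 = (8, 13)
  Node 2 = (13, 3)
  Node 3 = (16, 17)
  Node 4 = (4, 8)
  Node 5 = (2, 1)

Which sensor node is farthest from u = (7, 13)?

Since √ is increasing, it suffices to compare squared distances:
d²(u, Node 1) = (7−8)² + (13−13)² = 1 + 0 = 1
d²(u, Node 2) = (7−13)² + (13−3)² = 36 + 100 = 136
d²(u, Node 3) = (7−16)² + (13−17)² = 81 + 16 = 97
d²(u, Node 4) = (7−4)² + (13−8)² = 9 + 25 = 34
d²(u, Node 5) = (7−2)² + (13−1)² = 25 + 144 = 169
The largest is to Node 5.

Node 5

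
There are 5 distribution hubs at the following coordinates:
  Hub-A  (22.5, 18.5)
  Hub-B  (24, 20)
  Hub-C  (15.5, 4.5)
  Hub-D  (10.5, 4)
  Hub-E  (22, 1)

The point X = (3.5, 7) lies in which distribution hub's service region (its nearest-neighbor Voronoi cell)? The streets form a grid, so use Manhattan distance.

d(X, Hub-A) = |3.5−22.5| + |7−18.5| = 19 + 11.5 = 30.5
d(X, Hub-B) = |3.5−24| + |7−20| = 20.5 + 13 = 33.5
d(X, Hub-C) = |3.5−15.5| + |7−4.5| = 12 + 2.5 = 14.5
d(X, Hub-D) = |3.5−10.5| + |7−4| = 7 + 3 = 10
d(X, Hub-E) = |3.5−22| + |7−1| = 18.5 + 6 = 24.5
The smallest is to Hub-D, so X lies in the Voronoi region of Hub-D.

Hub-D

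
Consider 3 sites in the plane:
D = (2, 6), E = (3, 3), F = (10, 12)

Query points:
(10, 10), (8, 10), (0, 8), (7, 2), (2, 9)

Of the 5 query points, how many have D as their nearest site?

(10, 10) — d² to each: D:80, E:98, F:4 → nearest is F
(8, 10) — d² to each: D:52, E:74, F:8 → nearest is F
(0, 8) — d² to each: D:8, E:34, F:116 → nearest is D
(7, 2) — d² to each: D:41, E:17, F:109 → nearest is E
(2, 9) — d² to each: D:9, E:37, F:73 → nearest is D
2 of the 5 points have D as nearest.

2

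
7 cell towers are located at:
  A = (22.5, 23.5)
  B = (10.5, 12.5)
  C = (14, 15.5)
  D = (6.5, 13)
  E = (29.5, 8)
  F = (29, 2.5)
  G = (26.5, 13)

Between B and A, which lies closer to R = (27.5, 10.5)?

Compare squared distances:
|RB|² = (27.5−10.5)² + (10.5−12.5)² = 289 + 4 = 293
|RA|² = (27.5−22.5)² + (10.5−23.5)² = 25 + 169 = 194
293 > 194, so A is closer.

A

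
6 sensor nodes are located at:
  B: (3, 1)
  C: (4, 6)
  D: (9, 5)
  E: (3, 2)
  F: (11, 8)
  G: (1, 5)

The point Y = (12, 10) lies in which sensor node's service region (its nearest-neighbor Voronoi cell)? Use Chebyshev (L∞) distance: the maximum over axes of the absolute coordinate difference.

F

d(Y,B) = max(9, 9) = 9
d(Y,C) = max(8, 4) = 8
d(Y,D) = max(3, 5) = 5
d(Y,E) = max(9, 8) = 9
d(Y,F) = max(1, 2) = 2
d(Y,G) = max(11, 5) = 11
Minimum is at F.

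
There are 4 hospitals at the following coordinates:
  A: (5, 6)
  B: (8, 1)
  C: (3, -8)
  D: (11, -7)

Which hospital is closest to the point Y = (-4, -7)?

Compare squared distances (the ordering matches that of the actual distances):
|YA|² = 81 + 169 = 250
|YB|² = 144 + 64 = 208
|YC|² = 49 + 1 = 50
|YD|² = 225 + 0 = 225
The smallest is to C, so Y lies in the Voronoi region of C.

C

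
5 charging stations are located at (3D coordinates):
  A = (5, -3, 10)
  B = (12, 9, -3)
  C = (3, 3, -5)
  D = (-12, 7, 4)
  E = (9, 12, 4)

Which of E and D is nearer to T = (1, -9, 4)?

D

Compare squared distances:
|TE|² = (1−9)² + (-9−12)² + (4−4)² = 64 + 441 + 0 = 505
|TD|² = (1−(-12))² + (-9−7)² + (4−4)² = 169 + 256 + 0 = 425
505 > 425, so D is closer.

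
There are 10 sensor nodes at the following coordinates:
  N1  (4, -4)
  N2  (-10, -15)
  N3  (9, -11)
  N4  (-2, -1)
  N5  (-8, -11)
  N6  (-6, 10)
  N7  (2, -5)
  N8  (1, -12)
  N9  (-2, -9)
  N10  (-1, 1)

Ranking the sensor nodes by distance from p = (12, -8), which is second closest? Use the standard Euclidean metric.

N1

Squared Euclidean distances:
|pN1|² = 64 + 16 = 80
|pN2|² = 484 + 49 = 533
|pN3|² = 9 + 9 = 18
|pN4|² = 196 + 49 = 245
|pN5|² = 400 + 9 = 409
|pN6|² = 324 + 324 = 648
|pN7|² = 100 + 9 = 109
|pN8|² = 121 + 16 = 137
|pN9|² = 196 + 1 = 197
d²(p, N10) = 169 + 81 = 250
Sorted ascending: N3, N1, N7, … — the second-nearest is N1.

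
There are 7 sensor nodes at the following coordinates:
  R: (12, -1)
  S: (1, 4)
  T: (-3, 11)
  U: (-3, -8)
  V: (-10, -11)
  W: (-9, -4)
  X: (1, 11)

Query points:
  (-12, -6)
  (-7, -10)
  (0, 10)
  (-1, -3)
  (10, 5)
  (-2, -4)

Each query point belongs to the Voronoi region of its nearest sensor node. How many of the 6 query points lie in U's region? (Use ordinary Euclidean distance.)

2

(-12, -6) — d² to each: R:601, S:269, T:370, U:85, V:29, W:13, X:458 → nearest is W
(-7, -10) — d² to each: R:442, S:260, T:457, U:20, V:10, W:40, X:505 → nearest is V
(0, 10) — d² to each: R:265, S:37, T:10, U:333, V:541, W:277, X:2 → nearest is X
(-1, -3) — d² to each: R:173, S:53, T:200, U:29, V:145, W:65, X:200 → nearest is U
(10, 5) — d² to each: R:40, S:82, T:205, U:338, V:656, W:442, X:117 → nearest is R
(-2, -4) — d² to each: R:205, S:73, T:226, U:17, V:113, W:49, X:234 → nearest is U
2 of the 6 points have U as nearest.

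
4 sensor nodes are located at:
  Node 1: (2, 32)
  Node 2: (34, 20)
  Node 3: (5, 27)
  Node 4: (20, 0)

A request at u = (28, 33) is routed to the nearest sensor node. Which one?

Node 2

Compare squared distances (the ordering matches that of the actual distances):
d²(u, Node 1) = (28−2)² + (33−32)² = 676 + 1 = 677
d²(u, Node 2) = (28−34)² + (33−20)² = 36 + 169 = 205
d²(u, Node 3) = (28−5)² + (33−27)² = 529 + 36 = 565
d²(u, Node 4) = (28−20)² + (33−0)² = 64 + 1089 = 1153
The smallest is to Node 2, so u lies in the Voronoi region of Node 2.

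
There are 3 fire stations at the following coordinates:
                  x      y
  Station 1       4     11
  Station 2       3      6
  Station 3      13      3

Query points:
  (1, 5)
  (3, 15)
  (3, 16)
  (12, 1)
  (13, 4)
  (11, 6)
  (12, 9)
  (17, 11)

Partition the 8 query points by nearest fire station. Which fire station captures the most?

Station 3

(1, 5) — d² to each: Station 1:45, Station 2:5, Station 3:148 → nearest is Station 2
(3, 15) — d² to each: Station 1:17, Station 2:81, Station 3:244 → nearest is Station 1
(3, 16) — d² to each: Station 1:26, Station 2:100, Station 3:269 → nearest is Station 1
(12, 1) — d² to each: Station 1:164, Station 2:106, Station 3:5 → nearest is Station 3
(13, 4) — d² to each: Station 1:130, Station 2:104, Station 3:1 → nearest is Station 3
(11, 6) — d² to each: Station 1:74, Station 2:64, Station 3:13 → nearest is Station 3
(12, 9) — d² to each: Station 1:68, Station 2:90, Station 3:37 → nearest is Station 3
(17, 11) — d² to each: Station 1:169, Station 2:221, Station 3:80 → nearest is Station 3
Tally — Station 1:2, Station 2:1, Station 3:5. Station 3 captures the most (5).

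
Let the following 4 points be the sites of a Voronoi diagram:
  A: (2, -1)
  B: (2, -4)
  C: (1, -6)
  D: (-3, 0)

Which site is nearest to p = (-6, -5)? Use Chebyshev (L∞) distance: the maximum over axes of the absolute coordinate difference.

D

d(p,A) = max(8, 4) = 8
d(p,B) = max(8, 1) = 8
d(p,C) = max(7, 1) = 7
d(p,D) = max(3, 5) = 5
Minimum is at D.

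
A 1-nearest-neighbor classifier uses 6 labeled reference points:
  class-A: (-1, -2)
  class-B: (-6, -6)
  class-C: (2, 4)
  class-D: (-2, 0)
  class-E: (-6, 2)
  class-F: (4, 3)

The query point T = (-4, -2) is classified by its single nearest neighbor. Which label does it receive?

Compare squared distances (the ordering matches that of the actual distances):
d²(T, class-A) = (-4−(-1))² + (-2−(-2))² = 9 + 0 = 9
d²(T, class-B) = (-4−(-6))² + (-2−(-6))² = 4 + 16 = 20
d²(T, class-C) = (-4−2)² + (-2−4)² = 36 + 36 = 72
d²(T, class-D) = (-4−(-2))² + (-2−0)² = 4 + 4 = 8
d²(T, class-E) = (-4−(-6))² + (-2−2)² = 4 + 16 = 20
d²(T, class-F) = (-4−4)² + (-2−3)² = 64 + 25 = 89
The smallest is to class-D, so T lies in the Voronoi region of class-D.

class-D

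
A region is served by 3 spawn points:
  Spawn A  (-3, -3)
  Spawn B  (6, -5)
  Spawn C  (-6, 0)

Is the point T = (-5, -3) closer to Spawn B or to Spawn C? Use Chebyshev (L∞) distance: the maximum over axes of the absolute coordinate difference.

d(T, Spawn B) = max(11, 2) = 11
d(T, Spawn C) = max(1, 3) = 3
11 > 3, so Spawn C is closer.

Spawn C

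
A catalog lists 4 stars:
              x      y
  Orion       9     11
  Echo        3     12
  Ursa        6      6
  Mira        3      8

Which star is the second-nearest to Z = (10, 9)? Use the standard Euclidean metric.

Since √ is increasing, it suffices to compare squared distances:
d²(Z, Orion) = (10−9)² + (9−11)² = 1 + 4 = 5
d²(Z, Echo) = (10−3)² + (9−12)² = 49 + 9 = 58
d²(Z, Ursa) = (10−6)² + (9−6)² = 16 + 9 = 25
d²(Z, Mira) = (10−3)² + (9−8)² = 49 + 1 = 50
Sorted ascending: Orion, Ursa, Mira, … — the second-nearest is Ursa.

Ursa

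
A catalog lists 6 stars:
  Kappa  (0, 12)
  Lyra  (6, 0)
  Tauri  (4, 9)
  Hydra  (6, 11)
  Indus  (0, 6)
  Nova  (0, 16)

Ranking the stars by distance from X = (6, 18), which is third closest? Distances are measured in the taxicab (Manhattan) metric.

d(X, Kappa) = 6 + 6 = 12
d(X, Lyra) = 0 + 18 = 18
d(X, Tauri) = 2 + 9 = 11
d(X, Hydra) = 0 + 7 = 7
d(X, Indus) = 6 + 12 = 18
d(X, Nova) = 6 + 2 = 8
Sorted ascending: Hydra, Nova, Tauri, Kappa, … — the third-nearest is Tauri.

Tauri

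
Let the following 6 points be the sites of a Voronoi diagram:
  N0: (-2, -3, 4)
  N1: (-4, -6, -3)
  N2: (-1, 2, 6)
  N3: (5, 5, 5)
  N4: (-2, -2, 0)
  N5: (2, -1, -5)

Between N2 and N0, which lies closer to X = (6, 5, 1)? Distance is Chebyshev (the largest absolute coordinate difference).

d(X,N2) = max(7, 3, 5) = 7
d(X,N0) = max(8, 8, 3) = 8
7 < 8, so N2 is closer.

N2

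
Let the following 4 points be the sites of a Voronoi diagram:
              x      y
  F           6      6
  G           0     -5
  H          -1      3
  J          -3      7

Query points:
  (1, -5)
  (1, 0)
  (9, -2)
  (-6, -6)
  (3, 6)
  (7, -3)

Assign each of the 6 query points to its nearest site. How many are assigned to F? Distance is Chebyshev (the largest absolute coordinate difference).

2

(1, -5) — d to each: F:11, G:1, H:8, J:12 → nearest is G
(1, 0) — d to each: F:6, G:5, H:3, J:7 → nearest is H
(9, -2) — d to each: F:8, G:9, H:10, J:12 → nearest is F
(-6, -6) — d to each: F:12, G:6, H:9, J:13 → nearest is G
(3, 6) — d to each: F:3, G:11, H:4, J:6 → nearest is F
(7, -3) — d to each: F:9, G:7, H:8, J:10 → nearest is G
2 of the 6 points have F as nearest.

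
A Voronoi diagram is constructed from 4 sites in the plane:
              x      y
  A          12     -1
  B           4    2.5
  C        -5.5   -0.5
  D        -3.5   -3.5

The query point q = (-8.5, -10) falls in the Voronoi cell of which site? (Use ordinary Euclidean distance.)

D

Since √ is increasing, it suffices to compare squared distances:
|qA|² = (-8.5−12)² + (-10−(-1))² = 420.25 + 81 = 501.25
|qB|² = (-8.5−4)² + (-10−2.5)² = 156.25 + 156.25 = 312.5
|qC|² = (-8.5−(-5.5))² + (-10−(-0.5))² = 9 + 90.25 = 99.25
|qD|² = (-8.5−(-3.5))² + (-10−(-3.5))² = 25 + 42.25 = 67.25
D is nearest.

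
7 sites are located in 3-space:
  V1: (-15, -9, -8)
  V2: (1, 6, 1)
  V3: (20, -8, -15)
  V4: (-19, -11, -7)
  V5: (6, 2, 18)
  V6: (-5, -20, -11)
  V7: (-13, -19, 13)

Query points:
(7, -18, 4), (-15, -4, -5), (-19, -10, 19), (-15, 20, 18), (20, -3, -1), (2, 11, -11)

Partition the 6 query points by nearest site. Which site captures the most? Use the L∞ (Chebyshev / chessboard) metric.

(7, -18, 4) — d to each: V1:22, V2:24, V3:19, V4:26, V5:20, V6:15, V7:20 → nearest is V6
(-15, -4, -5) — d to each: V1:5, V2:16, V3:35, V4:7, V5:23, V6:16, V7:18 → nearest is V1
(-19, -10, 19) — d to each: V1:27, V2:20, V3:39, V4:26, V5:25, V6:30, V7:9 → nearest is V7
(-15, 20, 18) — d to each: V1:29, V2:17, V3:35, V4:31, V5:21, V6:40, V7:39 → nearest is V2
(20, -3, -1) — d to each: V1:35, V2:19, V3:14, V4:39, V5:19, V6:25, V7:33 → nearest is V3
(2, 11, -11) — d to each: V1:20, V2:12, V3:19, V4:22, V5:29, V6:31, V7:30 → nearest is V2
Tally — V1:1, V2:2, V3:1, V6:1, V7:1. V2 captures the most (2).

V2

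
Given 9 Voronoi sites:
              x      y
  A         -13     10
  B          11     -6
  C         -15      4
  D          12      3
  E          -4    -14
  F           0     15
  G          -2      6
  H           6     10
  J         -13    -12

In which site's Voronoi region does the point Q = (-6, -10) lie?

Squared Euclidean distances:
|QA|² = 49 + 400 = 449
|QB|² = 289 + 16 = 305
|QC|² = 81 + 196 = 277
|QD|² = 324 + 169 = 493
|QE|² = 4 + 16 = 20
|QF|² = 36 + 625 = 661
|QG|² = 16 + 256 = 272
|QH|² = 144 + 400 = 544
|QJ|² = 49 + 4 = 53
The smallest is to E, so Q lies in the Voronoi region of E.

E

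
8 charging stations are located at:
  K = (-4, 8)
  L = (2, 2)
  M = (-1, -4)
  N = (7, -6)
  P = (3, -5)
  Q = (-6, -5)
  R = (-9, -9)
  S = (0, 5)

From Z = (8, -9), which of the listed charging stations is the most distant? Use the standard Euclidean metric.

Since √ is increasing, it suffices to compare squared distances:
|ZK|² = 144 + 289 = 433
|ZL|² = 36 + 121 = 157
|ZM|² = 81 + 25 = 106
|ZN|² = 1 + 9 = 10
|ZP|² = 25 + 16 = 41
|ZQ|² = 196 + 16 = 212
|ZR|² = 289 + 0 = 289
|ZS|² = 64 + 196 = 260
The largest is to K.

K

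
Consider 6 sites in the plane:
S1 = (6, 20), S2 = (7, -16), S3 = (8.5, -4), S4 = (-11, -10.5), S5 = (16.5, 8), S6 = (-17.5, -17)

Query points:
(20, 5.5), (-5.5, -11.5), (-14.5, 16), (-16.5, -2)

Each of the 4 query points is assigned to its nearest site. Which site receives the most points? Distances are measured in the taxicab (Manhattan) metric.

S4

(20, 5.5) — d to each: S1:28.5, S2:34.5, S3:21, S4:47, S5:6, S6:60 → nearest is S5
(-5.5, -11.5) — d to each: S1:43, S2:17, S3:21.5, S4:6.5, S5:41.5, S6:17.5 → nearest is S4
(-14.5, 16) — d to each: S1:24.5, S2:53.5, S3:43, S4:30, S5:39, S6:36 → nearest is S1
(-16.5, -2) — d to each: S1:44.5, S2:37.5, S3:27, S4:14, S5:43, S6:16 → nearest is S4
Tally — S1:1, S4:2, S5:1. S4 captures the most (2).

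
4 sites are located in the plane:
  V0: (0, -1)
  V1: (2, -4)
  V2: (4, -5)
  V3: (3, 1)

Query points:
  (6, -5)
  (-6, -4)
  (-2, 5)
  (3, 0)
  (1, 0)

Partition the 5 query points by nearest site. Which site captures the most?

(6, -5) — d² to each: V0:52, V1:17, V2:4, V3:45 → nearest is V2
(-6, -4) — d² to each: V0:45, V1:64, V2:101, V3:106 → nearest is V0
(-2, 5) — d² to each: V0:40, V1:97, V2:136, V3:41 → nearest is V0
(3, 0) — d² to each: V0:10, V1:17, V2:26, V3:1 → nearest is V3
(1, 0) — d² to each: V0:2, V1:17, V2:34, V3:5 → nearest is V0
Tally — V0:3, V2:1, V3:1. V0 captures the most (3).

V0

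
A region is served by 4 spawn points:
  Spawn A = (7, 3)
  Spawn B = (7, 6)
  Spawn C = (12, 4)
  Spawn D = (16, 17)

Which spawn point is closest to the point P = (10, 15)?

Squared Euclidean distances:
d²(P, Spawn A) = (10−7)² + (15−3)² = 9 + 144 = 153
d²(P, Spawn B) = (10−7)² + (15−6)² = 9 + 81 = 90
d²(P, Spawn C) = (10−12)² + (15−4)² = 4 + 121 = 125
d²(P, Spawn D) = (10−16)² + (15−17)² = 36 + 4 = 40
Minimum is at Spawn D.

Spawn D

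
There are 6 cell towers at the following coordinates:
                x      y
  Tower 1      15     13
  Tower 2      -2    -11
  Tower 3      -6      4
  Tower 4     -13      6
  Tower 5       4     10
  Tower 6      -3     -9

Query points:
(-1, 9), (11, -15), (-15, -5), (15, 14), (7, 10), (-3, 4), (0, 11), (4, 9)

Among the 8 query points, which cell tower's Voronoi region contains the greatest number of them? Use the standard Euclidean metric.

Tower 5

(-1, 9) — d² to each: Tower 1:272, Tower 2:401, Tower 3:50, Tower 4:153, Tower 5:26, Tower 6:328 → nearest is Tower 5
(11, -15) — d² to each: Tower 1:800, Tower 2:185, Tower 3:650, Tower 4:1017, Tower 5:674, Tower 6:232 → nearest is Tower 2
(-15, -5) — d² to each: Tower 1:1224, Tower 2:205, Tower 3:162, Tower 4:125, Tower 5:586, Tower 6:160 → nearest is Tower 4
(15, 14) — d² to each: Tower 1:1, Tower 2:914, Tower 3:541, Tower 4:848, Tower 5:137, Tower 6:853 → nearest is Tower 1
(7, 10) — d² to each: Tower 1:73, Tower 2:522, Tower 3:205, Tower 4:416, Tower 5:9, Tower 6:461 → nearest is Tower 5
(-3, 4) — d² to each: Tower 1:405, Tower 2:226, Tower 3:9, Tower 4:104, Tower 5:85, Tower 6:169 → nearest is Tower 3
(0, 11) — d² to each: Tower 1:229, Tower 2:488, Tower 3:85, Tower 4:194, Tower 5:17, Tower 6:409 → nearest is Tower 5
(4, 9) — d² to each: Tower 1:137, Tower 2:436, Tower 3:125, Tower 4:298, Tower 5:1, Tower 6:373 → nearest is Tower 5
Tally — Tower 1:1, Tower 2:1, Tower 3:1, Tower 4:1, Tower 5:4. Tower 5 captures the most (4).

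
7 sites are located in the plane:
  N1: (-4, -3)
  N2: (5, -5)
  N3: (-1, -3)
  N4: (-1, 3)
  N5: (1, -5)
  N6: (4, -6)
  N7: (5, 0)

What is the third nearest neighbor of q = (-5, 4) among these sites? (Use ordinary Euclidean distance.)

N3

Compare squared distances (the ordering matches that of the actual distances):
|qN1|² = (-5−(-4))² + (4−(-3))² = 1 + 49 = 50
|qN2|² = (-5−5)² + (4−(-5))² = 100 + 81 = 181
|qN3|² = (-5−(-1))² + (4−(-3))² = 16 + 49 = 65
|qN4|² = (-5−(-1))² + (4−3)² = 16 + 1 = 17
|qN5|² = (-5−1)² + (4−(-5))² = 36 + 81 = 117
|qN6|² = (-5−4)² + (4−(-6))² = 81 + 100 = 181
|qN7|² = (-5−5)² + (4−0)² = 100 + 16 = 116
Sorted ascending: N4, N1, N3, N7, … — the third-nearest is N3.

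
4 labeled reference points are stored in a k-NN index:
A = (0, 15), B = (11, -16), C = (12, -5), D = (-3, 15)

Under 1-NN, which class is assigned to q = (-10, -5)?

D

Squared Euclidean distances:
|qA|² = 100 + 400 = 500
|qB|² = 441 + 121 = 562
|qC|² = 484 + 0 = 484
|qD|² = 49 + 400 = 449
D is nearest.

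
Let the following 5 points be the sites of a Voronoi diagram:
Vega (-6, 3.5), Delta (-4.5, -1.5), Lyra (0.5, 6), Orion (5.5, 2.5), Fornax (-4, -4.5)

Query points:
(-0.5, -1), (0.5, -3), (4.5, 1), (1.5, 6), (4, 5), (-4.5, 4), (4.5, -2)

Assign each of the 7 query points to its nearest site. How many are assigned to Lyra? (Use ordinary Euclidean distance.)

1

(-0.5, -1) — d² to each: Vega:50.5, Delta:16.25, Lyra:50, Orion:48.25, Fornax:24.5 → nearest is Delta
(0.5, -3) — d² to each: Vega:84.5, Delta:27.25, Lyra:81, Orion:55.25, Fornax:22.5 → nearest is Fornax
(4.5, 1) — d² to each: Vega:116.5, Delta:87.25, Lyra:41, Orion:3.25, Fornax:102.5 → nearest is Orion
(1.5, 6) — d² to each: Vega:62.5, Delta:92.25, Lyra:1, Orion:28.25, Fornax:140.5 → nearest is Lyra
(4, 5) — d² to each: Vega:102.25, Delta:114.5, Lyra:13.25, Orion:8.5, Fornax:154.25 → nearest is Orion
(-4.5, 4) — d² to each: Vega:2.5, Delta:30.25, Lyra:29, Orion:102.25, Fornax:72.5 → nearest is Vega
(4.5, -2) — d² to each: Vega:140.5, Delta:81.25, Lyra:80, Orion:21.25, Fornax:78.5 → nearest is Orion
1 of the 7 points has Lyra as nearest.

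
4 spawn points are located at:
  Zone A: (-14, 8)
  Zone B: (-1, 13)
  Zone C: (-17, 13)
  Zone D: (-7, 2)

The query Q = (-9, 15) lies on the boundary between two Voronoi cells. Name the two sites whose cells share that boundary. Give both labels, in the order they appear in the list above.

Zone B and Zone C

Squared distances from Q to each site:
d²(Q, Zone A) = (-9−(-14))² + (15−8)² = 25 + 49 = 74
d²(Q, Zone B) = (-9−(-1))² + (15−13)² = 64 + 4 = 68
d²(Q, Zone C) = (-9−(-17))² + (15−13)² = 64 + 4 = 68
d²(Q, Zone D) = (-9−(-7))² + (15−2)² = 4 + 169 = 173
Q is equidistant from Zone B and Zone C (both at squared distance 68), and every other site is strictly farther — so Q lies on the Zone B–Zone C Voronoi edge.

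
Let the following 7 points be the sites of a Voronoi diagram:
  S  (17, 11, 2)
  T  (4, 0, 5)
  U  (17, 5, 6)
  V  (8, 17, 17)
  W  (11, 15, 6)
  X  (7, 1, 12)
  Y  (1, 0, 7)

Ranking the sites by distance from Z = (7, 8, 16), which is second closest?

Since √ is increasing, it suffices to compare squared distances:
|ZS|² = (7−17)² + (8−11)² + (16−2)² = 100 + 9 + 196 = 305
|ZT|² = (7−4)² + (8−0)² + (16−5)² = 9 + 64 + 121 = 194
|ZU|² = (7−17)² + (8−5)² + (16−6)² = 100 + 9 + 100 = 209
|ZV|² = (7−8)² + (8−17)² + (16−17)² = 1 + 81 + 1 = 83
|ZW|² = (7−11)² + (8−15)² + (16−6)² = 16 + 49 + 100 = 165
|ZX|² = (7−7)² + (8−1)² + (16−12)² = 0 + 49 + 16 = 65
|ZY|² = (7−1)² + (8−0)² + (16−7)² = 36 + 64 + 81 = 181
Sorted ascending: X, V, W, … — the second-nearest is V.

V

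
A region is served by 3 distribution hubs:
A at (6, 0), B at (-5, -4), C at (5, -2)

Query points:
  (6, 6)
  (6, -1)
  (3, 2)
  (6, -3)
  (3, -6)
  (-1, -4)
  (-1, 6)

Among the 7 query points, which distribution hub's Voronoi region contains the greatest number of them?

A

(6, 6) — d² to each: A:36, B:221, C:65 → nearest is A
(6, -1) — d² to each: A:1, B:130, C:2 → nearest is A
(3, 2) — d² to each: A:13, B:100, C:20 → nearest is A
(6, -3) — d² to each: A:9, B:122, C:2 → nearest is C
(3, -6) — d² to each: A:45, B:68, C:20 → nearest is C
(-1, -4) — d² to each: A:65, B:16, C:40 → nearest is B
(-1, 6) — d² to each: A:85, B:116, C:100 → nearest is A
Tally — A:4, B:1, C:2. A captures the most (4).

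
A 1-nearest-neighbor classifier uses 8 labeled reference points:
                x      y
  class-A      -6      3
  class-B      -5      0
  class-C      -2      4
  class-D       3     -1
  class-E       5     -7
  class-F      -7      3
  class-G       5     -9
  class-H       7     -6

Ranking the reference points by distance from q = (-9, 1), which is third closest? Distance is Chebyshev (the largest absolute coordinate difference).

d(q, class-A) = max(3, 2) = 3
d(q, class-B) = max(4, 1) = 4
d(q, class-C) = max(7, 3) = 7
d(q, class-D) = max(12, 2) = 12
d(q, class-E) = max(14, 8) = 14
d(q, class-F) = max(2, 2) = 2
d(q, class-G) = max(14, 10) = 14
d(q, class-H) = max(16, 7) = 16
Sorted ascending: class-F, class-A, class-B, class-C, … — the third-nearest is class-B.

class-B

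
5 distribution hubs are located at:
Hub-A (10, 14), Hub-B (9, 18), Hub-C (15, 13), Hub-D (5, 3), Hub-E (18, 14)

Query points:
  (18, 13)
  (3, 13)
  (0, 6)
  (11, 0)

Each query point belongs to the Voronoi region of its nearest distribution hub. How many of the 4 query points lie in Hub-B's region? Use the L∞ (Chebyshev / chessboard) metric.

(18, 13) — d to each: Hub-A:8, Hub-B:9, Hub-C:3, Hub-D:13, Hub-E:1 → nearest is Hub-E
(3, 13) — d to each: Hub-A:7, Hub-B:6, Hub-C:12, Hub-D:10, Hub-E:15 → nearest is Hub-B
(0, 6) — d to each: Hub-A:10, Hub-B:12, Hub-C:15, Hub-D:5, Hub-E:18 → nearest is Hub-D
(11, 0) — d to each: Hub-A:14, Hub-B:18, Hub-C:13, Hub-D:6, Hub-E:14 → nearest is Hub-D
1 of the 4 points has Hub-B as nearest.

1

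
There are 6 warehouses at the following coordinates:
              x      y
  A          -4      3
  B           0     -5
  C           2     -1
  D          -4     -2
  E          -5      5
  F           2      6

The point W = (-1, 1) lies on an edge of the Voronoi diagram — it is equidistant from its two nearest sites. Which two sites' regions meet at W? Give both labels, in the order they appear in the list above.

A and C

Squared distances from W to each site:
|WA|² = (-1−(-4))² + (1−3)² = 9 + 4 = 13
|WB|² = (-1−0)² + (1−(-5))² = 1 + 36 = 37
|WC|² = (-1−2)² + (1−(-1))² = 9 + 4 = 13
|WD|² = (-1−(-4))² + (1−(-2))² = 9 + 9 = 18
|WE|² = (-1−(-5))² + (1−5)² = 16 + 16 = 32
|WF|² = (-1−2)² + (1−6)² = 9 + 25 = 34
W is equidistant from A and C (both at squared distance 13), and every other site is strictly farther — so W lies on the A–C Voronoi edge.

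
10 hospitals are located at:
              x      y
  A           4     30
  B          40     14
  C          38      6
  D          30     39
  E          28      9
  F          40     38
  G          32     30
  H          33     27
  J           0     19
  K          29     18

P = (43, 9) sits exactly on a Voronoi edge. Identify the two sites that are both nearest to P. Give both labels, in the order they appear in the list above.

B and C

Squared distances from P to each site:
|PA|² = 1521 + 441 = 1962
|PB|² = 9 + 25 = 34
|PC|² = 25 + 9 = 34
|PD|² = 169 + 900 = 1069
|PE|² = 225 + 0 = 225
|PF|² = 9 + 841 = 850
|PG|² = 121 + 441 = 562
|PH|² = 100 + 324 = 424
|PJ|² = 1849 + 100 = 1949
|PK|² = 196 + 81 = 277
P is equidistant from B and C (both at squared distance 34), and every other site is strictly farther — so P lies on the B–C Voronoi edge.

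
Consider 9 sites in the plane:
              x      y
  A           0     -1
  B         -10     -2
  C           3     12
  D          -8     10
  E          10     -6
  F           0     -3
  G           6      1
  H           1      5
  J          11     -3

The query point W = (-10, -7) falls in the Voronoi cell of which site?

B

Since √ is increasing, it suffices to compare squared distances:
|WA|² = 100 + 36 = 136
|WB|² = 0 + 25 = 25
|WC|² = 169 + 361 = 530
|WD|² = 4 + 289 = 293
|WE|² = 400 + 1 = 401
|WF|² = 100 + 16 = 116
|WG|² = 256 + 64 = 320
|WH|² = 121 + 144 = 265
|WJ|² = 441 + 16 = 457
Minimum is at B.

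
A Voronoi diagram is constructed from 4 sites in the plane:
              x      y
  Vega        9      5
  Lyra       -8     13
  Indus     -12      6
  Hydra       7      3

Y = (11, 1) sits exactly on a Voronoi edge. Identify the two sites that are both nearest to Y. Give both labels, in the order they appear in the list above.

Squared distances from Y to each site:
d²(Y, Vega) = (11−9)² + (1−5)² = 4 + 16 = 20
d²(Y, Lyra) = (11−(-8))² + (1−13)² = 361 + 144 = 505
d²(Y, Indus) = (11−(-12))² + (1−6)² = 529 + 25 = 554
d²(Y, Hydra) = (11−7)² + (1−3)² = 16 + 4 = 20
Y is equidistant from Vega and Hydra (both at squared distance 20), and every other site is strictly farther — so Y lies on the Vega–Hydra Voronoi edge.

Vega and Hydra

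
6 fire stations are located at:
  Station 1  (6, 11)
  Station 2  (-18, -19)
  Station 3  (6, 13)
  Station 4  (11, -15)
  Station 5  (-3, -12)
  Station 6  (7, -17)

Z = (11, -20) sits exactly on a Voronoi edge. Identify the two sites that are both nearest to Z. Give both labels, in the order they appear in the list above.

Station 4 and Station 6

Squared distances from Z to each site:
d²(Z, Station 1) = (11−6)² + (-20−11)² = 25 + 961 = 986
d²(Z, Station 2) = (11−(-18))² + (-20−(-19))² = 841 + 1 = 842
d²(Z, Station 3) = (11−6)² + (-20−13)² = 25 + 1089 = 1114
d²(Z, Station 4) = (11−11)² + (-20−(-15))² = 0 + 25 = 25
d²(Z, Station 5) = (11−(-3))² + (-20−(-12))² = 196 + 64 = 260
d²(Z, Station 6) = (11−7)² + (-20−(-17))² = 16 + 9 = 25
Z is equidistant from Station 4 and Station 6 (both at squared distance 25), and every other site is strictly farther — so Z lies on the Station 4–Station 6 Voronoi edge.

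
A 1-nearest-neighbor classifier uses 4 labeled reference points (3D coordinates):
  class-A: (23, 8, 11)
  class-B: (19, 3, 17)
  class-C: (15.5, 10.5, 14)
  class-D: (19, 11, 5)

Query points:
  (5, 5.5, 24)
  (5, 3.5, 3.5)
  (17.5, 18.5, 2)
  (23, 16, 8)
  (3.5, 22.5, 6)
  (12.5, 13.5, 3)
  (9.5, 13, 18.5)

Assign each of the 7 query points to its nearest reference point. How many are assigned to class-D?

4

(5, 5.5, 24) — d² to each: class-A:499.25, class-B:251.25, class-C:235.25, class-D:587.25 → nearest is class-C
(5, 3.5, 3.5) — d² to each: class-A:400.5, class-B:378.5, class-C:269.5, class-D:254.5 → nearest is class-D
(17.5, 18.5, 2) — d² to each: class-A:221.5, class-B:467.5, class-C:212, class-D:67.5 → nearest is class-D
(23, 16, 8) — d² to each: class-A:73, class-B:266, class-C:122.5, class-D:50 → nearest is class-D
(3.5, 22.5, 6) — d² to each: class-A:615.5, class-B:741.5, class-C:352, class-D:373.5 → nearest is class-C
(12.5, 13.5, 3) — d² to each: class-A:204.5, class-B:348.5, class-C:139, class-D:52.5 → nearest is class-D
(9.5, 13, 18.5) — d² to each: class-A:263.5, class-B:192.5, class-C:62.5, class-D:276.5 → nearest is class-C
4 of the 7 points have class-D as nearest.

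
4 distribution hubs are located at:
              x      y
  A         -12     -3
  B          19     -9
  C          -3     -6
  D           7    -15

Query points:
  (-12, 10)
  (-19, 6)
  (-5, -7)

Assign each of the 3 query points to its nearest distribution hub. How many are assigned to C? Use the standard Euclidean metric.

1

(-12, 10) — d² to each: A:169, B:1322, C:337, D:986 → nearest is A
(-19, 6) — d² to each: A:130, B:1669, C:400, D:1117 → nearest is A
(-5, -7) — d² to each: A:65, B:580, C:5, D:208 → nearest is C
1 of the 3 points has C as nearest.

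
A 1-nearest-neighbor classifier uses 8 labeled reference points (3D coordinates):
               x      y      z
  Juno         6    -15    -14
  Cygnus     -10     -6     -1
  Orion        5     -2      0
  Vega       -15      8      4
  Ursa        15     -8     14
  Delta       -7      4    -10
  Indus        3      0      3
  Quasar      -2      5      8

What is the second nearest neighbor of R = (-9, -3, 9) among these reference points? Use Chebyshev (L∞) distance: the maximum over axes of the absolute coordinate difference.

d(R, Juno) = max(15, 12, 23) = 23
d(R, Cygnus) = max(1, 3, 10) = 10
d(R, Orion) = max(14, 1, 9) = 14
d(R, Vega) = max(6, 11, 5) = 11
d(R, Ursa) = max(24, 5, 5) = 24
d(R, Delta) = max(2, 7, 19) = 19
d(R, Indus) = max(12, 3, 6) = 12
d(R, Quasar) = max(7, 8, 1) = 8
Sorted ascending: Quasar, Cygnus, Vega, … — the second-nearest is Cygnus.

Cygnus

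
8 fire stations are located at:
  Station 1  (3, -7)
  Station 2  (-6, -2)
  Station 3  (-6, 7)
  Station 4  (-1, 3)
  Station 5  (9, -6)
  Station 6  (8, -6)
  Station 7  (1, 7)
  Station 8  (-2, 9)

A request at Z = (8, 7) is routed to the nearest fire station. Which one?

Station 7

Since √ is increasing, it suffices to compare squared distances:
d²(Z, Station 1) = (8−3)² + (7−(-7))² = 25 + 196 = 221
d²(Z, Station 2) = (8−(-6))² + (7−(-2))² = 196 + 81 = 277
d²(Z, Station 3) = (8−(-6))² + (7−7)² = 196 + 0 = 196
d²(Z, Station 4) = (8−(-1))² + (7−3)² = 81 + 16 = 97
d²(Z, Station 5) = (8−9)² + (7−(-6))² = 1 + 169 = 170
d²(Z, Station 6) = (8−8)² + (7−(-6))² = 0 + 169 = 169
d²(Z, Station 7) = (8−1)² + (7−7)² = 49 + 0 = 49
d²(Z, Station 8) = (8−(-2))² + (7−9)² = 100 + 4 = 104
Station 7 is nearest.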